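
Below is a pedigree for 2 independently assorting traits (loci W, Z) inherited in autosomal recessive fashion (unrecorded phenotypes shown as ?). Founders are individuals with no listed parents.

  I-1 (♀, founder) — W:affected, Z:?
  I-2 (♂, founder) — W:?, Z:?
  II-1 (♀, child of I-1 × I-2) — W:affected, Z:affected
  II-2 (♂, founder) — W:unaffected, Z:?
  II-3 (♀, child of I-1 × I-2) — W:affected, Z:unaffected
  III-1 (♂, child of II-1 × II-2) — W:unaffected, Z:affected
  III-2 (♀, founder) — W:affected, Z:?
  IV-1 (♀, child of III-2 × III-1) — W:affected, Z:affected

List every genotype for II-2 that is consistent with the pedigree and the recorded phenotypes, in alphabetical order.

W/I-1 aff ·: ww
W/I-2 ? ·: Ww|ww
W/II-1 aff I-1×I-2: ww
W/II-2 un ·: WW|Ww
W/II-3 aff I-1×I-2: ww
W/III-1 un II-1×II-2: Ww
W/III-2 aff ·: ww
W/IV-1 aff III-2×III-1: ww
⇒ W over [I-1,I-2,II-1,II-2,II-3,III-1,III-2,IV-1]: 4 consistent
Z/I-1 ? ·: Zz|zz
Z/I-2 ? ·: Zz|zz
Z/II-1 aff I-1×I-2: zz
Z/II-2 ? ·: Zz|zz
Z/II-3 un I-1×I-2: ZZ|Zz
Z/III-1 aff II-1×II-2: zz
Z/III-2 ? ·: Zz|zz
Z/IV-1 aff III-2×III-1: zz
⇒ Z over [I-1,I-2,II-1,II-2,II-3,III-1,III-2,IV-1]: 16 consistent

II-2 ∈ {WW Zz, WW zz, Ww Zz, Ww zz}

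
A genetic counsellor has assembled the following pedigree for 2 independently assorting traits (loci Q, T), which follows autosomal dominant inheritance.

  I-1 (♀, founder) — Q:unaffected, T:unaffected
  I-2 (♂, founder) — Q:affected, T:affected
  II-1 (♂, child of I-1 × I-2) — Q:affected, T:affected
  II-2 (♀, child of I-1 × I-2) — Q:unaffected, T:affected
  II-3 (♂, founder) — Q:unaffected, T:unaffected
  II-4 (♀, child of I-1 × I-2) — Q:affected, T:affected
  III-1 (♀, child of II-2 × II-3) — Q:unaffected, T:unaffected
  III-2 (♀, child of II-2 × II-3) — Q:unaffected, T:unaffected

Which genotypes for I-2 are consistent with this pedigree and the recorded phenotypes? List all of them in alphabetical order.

Q/I-1 un ·: qq
Q/I-2 aff ·: Qq
Q/II-1 aff I-1×I-2: Qq
Q/II-2 un I-1×I-2: qq
Q/II-3 un ·: qq
Q/II-4 aff I-1×I-2: Qq
Q/III-1 un II-2×II-3: qq
Q/III-2 un II-2×II-3: qq
⇒ Q over [I-1,I-2,II-1,II-2,II-3,II-4,III-1,III-2]: 1 consistent
T/I-1 un ·: tt
T/I-2 aff ·: Tt|TT
T/II-1 aff I-1×I-2: Tt
T/II-2 aff I-1×I-2: Tt
T/II-3 un ·: tt
T/II-4 aff I-1×I-2: Tt
T/III-1 un II-2×II-3: tt
T/III-2 un II-2×II-3: tt
⇒ T over [I-1,I-2,II-1,II-2,II-3,II-4,III-1,III-2]: 2 consistent

I-2 ∈ {Qq TT, Qq Tt}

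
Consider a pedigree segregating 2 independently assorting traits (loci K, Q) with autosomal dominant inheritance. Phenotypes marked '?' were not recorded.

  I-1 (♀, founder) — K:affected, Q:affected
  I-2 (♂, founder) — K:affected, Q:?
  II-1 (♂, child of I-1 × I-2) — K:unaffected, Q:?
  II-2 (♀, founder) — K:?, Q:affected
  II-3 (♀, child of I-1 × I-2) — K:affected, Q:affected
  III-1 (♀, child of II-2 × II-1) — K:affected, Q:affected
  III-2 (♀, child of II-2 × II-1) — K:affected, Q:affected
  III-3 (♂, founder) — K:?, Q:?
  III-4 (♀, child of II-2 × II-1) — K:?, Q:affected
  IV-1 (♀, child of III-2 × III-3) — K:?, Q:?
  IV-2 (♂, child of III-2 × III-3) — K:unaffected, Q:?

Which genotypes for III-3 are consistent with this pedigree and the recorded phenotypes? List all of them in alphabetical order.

III-3 ∈ {Kk QQ, Kk Qq, Kk qq, kk QQ, kk Qq, kk qq}

K/I-1 aff ·: Kk
K/I-2 aff ·: Kk
K/II-1 un I-1×I-2: kk
K/II-2 ? ·: Kk|KK
K/II-3 aff I-1×I-2: Kk|KK
K/III-1 aff II-2×II-1: Kk
K/III-2 aff II-2×II-1: Kk
K/III-3 ? ·: kk|Kk
K/III-4 ? II-2×II-1: kk|Kk
K/IV-1 ? III-2×III-3: kk|Kk|KK
K/IV-2 un III-2×III-3: kk
⇒ K over [I-1,I-2,II-1,II-2,II-3,III-1,III-2,III-3,III-4,IV-1,IV-2]: 30 consistent
Q/I-1 aff ·: Qq|QQ
Q/I-2 ? ·: qq|Qq|QQ
Q/II-1 ? I-1×I-2: qq|Qq|QQ
Q/II-2 aff ·: Qq|QQ
Q/II-3 aff I-1×I-2: Qq|QQ
Q/III-1 aff II-2×II-1: Qq|QQ
Q/III-2 aff II-2×II-1: Qq|QQ
Q/III-3 ? ·: qq|Qq|QQ
Q/III-4 aff II-2×II-1: Qq|QQ
Q/IV-1 ? III-2×III-3: qq|Qq|QQ
Q/IV-2 ? III-2×III-3: qq|Qq|QQ
⇒ Q over [I-1,I-2,II-1,II-2,II-3,III-1,III-2,III-3,III-4,IV-1,IV-2]: 2260 consistent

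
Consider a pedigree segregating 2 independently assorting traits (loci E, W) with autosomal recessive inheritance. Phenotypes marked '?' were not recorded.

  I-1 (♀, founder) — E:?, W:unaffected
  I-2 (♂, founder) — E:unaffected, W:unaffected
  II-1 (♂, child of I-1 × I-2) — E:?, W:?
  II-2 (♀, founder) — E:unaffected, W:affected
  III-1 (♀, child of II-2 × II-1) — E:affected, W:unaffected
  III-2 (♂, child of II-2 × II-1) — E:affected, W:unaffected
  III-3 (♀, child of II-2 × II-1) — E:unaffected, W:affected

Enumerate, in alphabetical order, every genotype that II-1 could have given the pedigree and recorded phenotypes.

II-1 ∈ {Ee Ww, ee Ww}

E/I-1 ? ·: EE|Ee|ee
E/I-2 un ·: EE|Ee
E/II-1 ? I-1×I-2: Ee|ee
E/II-2 un ·: Ee
E/III-1 aff II-2×II-1: ee
E/III-2 aff II-2×II-1: ee
E/III-3 un II-2×II-1: EE|Ee
⇒ E over [I-1,I-2,II-1,II-2,III-1,III-2,III-3]: 12 consistent
W/I-1 un ·: WW|Ww
W/I-2 un ·: WW|Ww
W/II-1 ? I-1×I-2: Ww
W/II-2 aff ·: ww
W/III-1 un II-2×II-1: Ww
W/III-2 un II-2×II-1: Ww
W/III-3 aff II-2×II-1: ww
⇒ W over [I-1,I-2,II-1,II-2,III-1,III-2,III-3]: 3 consistent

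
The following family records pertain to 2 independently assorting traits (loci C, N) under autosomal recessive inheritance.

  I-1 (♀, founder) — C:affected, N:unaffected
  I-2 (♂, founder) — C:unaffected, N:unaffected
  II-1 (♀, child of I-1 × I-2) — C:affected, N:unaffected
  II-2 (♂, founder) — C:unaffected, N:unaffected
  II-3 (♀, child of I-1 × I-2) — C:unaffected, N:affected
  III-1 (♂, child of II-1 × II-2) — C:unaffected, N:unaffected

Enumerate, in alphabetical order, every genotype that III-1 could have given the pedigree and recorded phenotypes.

C/I-1 aff ·: cc
C/I-2 un ·: Cc
C/II-1 aff I-1×I-2: cc
C/II-2 un ·: CC|Cc
C/II-3 un I-1×I-2: Cc
C/III-1 un II-1×II-2: Cc
⇒ C over [I-1,I-2,II-1,II-2,II-3,III-1]: 2 consistent
N/I-1 un ·: Nn
N/I-2 un ·: Nn
N/II-1 un I-1×I-2: NN|Nn
N/II-2 un ·: NN|Nn
N/II-3 aff I-1×I-2: nn
N/III-1 un II-1×II-2: NN|Nn
⇒ N over [I-1,I-2,II-1,II-2,II-3,III-1]: 7 consistent

III-1 ∈ {Cc NN, Cc Nn}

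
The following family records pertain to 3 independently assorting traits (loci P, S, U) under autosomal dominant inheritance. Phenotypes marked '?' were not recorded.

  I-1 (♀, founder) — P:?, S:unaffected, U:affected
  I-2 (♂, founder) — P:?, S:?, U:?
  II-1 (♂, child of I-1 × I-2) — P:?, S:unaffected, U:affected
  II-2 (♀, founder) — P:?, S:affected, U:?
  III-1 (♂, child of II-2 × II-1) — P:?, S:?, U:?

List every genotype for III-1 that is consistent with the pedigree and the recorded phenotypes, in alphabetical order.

P/I-1 ? ·: pp|Pp|PP
P/I-2 ? ·: pp|Pp|PP
P/II-1 ? I-1×I-2: pp|Pp|PP
P/II-2 ? ·: pp|Pp|PP
P/III-1 ? II-2×II-1: pp|Pp|PP
⇒ P over [I-1,I-2,II-1,II-2,III-1]: 81 consistent
S/I-1 un ·: ss
S/I-2 ? ·: ss|Ss
S/II-1 un I-1×I-2: ss
S/II-2 aff ·: Ss|SS
S/III-1 ? II-2×II-1: ss|Ss
⇒ S over [I-1,I-2,II-1,II-2,III-1]: 6 consistent
U/I-1 aff ·: Uu|UU
U/I-2 ? ·: uu|Uu|UU
U/II-1 aff I-1×I-2: Uu|UU
U/II-2 ? ·: uu|Uu|UU
U/III-1 ? II-2×II-1: uu|Uu|UU
⇒ U over [I-1,I-2,II-1,II-2,III-1]: 51 consistent

III-1 ∈ {PP Ss UU, PP Ss Uu, PP Ss uu, PP ss UU, PP ss Uu, PP ss uu, Pp Ss UU, Pp Ss Uu, Pp Ss uu, Pp ss UU, Pp ss Uu, Pp ss uu, pp Ss UU, pp Ss Uu, pp Ss uu, pp ss UU, pp ss Uu, pp ss uu}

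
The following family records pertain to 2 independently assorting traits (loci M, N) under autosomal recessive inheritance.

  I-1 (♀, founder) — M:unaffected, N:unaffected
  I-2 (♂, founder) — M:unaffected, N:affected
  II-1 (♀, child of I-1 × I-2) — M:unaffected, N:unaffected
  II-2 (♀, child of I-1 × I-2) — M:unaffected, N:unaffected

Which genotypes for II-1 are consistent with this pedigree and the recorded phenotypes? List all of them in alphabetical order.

M/I-1 un ·: MM|Mm
M/I-2 un ·: MM|Mm
M/II-1 un I-1×I-2: MM|Mm
M/II-2 un I-1×I-2: MM|Mm
⇒ M over [I-1,I-2,II-1,II-2]: 13 consistent
N/I-1 un ·: NN|Nn
N/I-2 aff ·: nn
N/II-1 un I-1×I-2: Nn
N/II-2 un I-1×I-2: Nn
⇒ N over [I-1,I-2,II-1,II-2]: 2 consistent

II-1 ∈ {MM Nn, Mm Nn}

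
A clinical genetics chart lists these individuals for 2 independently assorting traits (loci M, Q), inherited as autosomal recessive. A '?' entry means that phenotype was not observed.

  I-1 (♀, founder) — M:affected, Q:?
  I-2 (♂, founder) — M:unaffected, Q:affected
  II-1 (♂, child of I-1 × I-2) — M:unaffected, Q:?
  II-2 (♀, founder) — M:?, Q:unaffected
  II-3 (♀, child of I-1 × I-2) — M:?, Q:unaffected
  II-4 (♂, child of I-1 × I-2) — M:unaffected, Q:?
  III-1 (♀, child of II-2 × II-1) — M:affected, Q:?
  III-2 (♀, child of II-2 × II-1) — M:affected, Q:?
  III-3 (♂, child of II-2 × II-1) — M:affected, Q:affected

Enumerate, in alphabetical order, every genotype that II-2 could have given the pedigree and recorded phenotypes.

M/I-1 aff ·: mm
M/I-2 un ·: MM|Mm
M/II-1 un I-1×I-2: Mm
M/II-2 ? ·: Mm|mm
M/II-3 ? I-1×I-2: Mm|mm
M/II-4 un I-1×I-2: Mm
M/III-1 aff II-2×II-1: mm
M/III-2 aff II-2×II-1: mm
M/III-3 aff II-2×II-1: mm
⇒ M over [I-1,I-2,II-1,II-2,II-3,II-4,III-1,III-2,III-3]: 6 consistent
Q/I-1 ? ·: QQ|Qq
Q/I-2 aff ·: qq
Q/II-1 ? I-1×I-2: Qq|qq
Q/II-2 un ·: Qq
Q/II-3 un I-1×I-2: Qq
Q/II-4 ? I-1×I-2: Qq|qq
Q/III-1 ? II-2×II-1: QQ|Qq|qq
Q/III-2 ? II-2×II-1: QQ|Qq|qq
Q/III-3 aff II-2×II-1: qq
⇒ Q over [I-1,I-2,II-1,II-2,II-3,II-4,III-1,III-2,III-3]: 35 consistent

II-2 ∈ {Mm Qq, mm Qq}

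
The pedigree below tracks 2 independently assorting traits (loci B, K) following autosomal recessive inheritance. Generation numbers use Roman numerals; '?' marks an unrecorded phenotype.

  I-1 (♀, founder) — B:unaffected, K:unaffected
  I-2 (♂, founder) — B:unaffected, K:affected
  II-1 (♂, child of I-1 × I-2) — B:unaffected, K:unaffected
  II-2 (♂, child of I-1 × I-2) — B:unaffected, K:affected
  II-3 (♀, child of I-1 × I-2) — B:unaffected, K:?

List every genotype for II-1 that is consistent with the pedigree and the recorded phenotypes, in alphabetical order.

B/I-1 un ·: BB|Bb
B/I-2 un ·: BB|Bb
B/II-1 un I-1×I-2: BB|Bb
B/II-2 un I-1×I-2: BB|Bb
B/II-3 un I-1×I-2: BB|Bb
⇒ B over [I-1,I-2,II-1,II-2,II-3]: 25 consistent
K/I-1 un ·: Kk
K/I-2 aff ·: kk
K/II-1 un I-1×I-2: Kk
K/II-2 aff I-1×I-2: kk
K/II-3 ? I-1×I-2: Kk|kk
⇒ K over [I-1,I-2,II-1,II-2,II-3]: 2 consistent

II-1 ∈ {BB Kk, Bb Kk}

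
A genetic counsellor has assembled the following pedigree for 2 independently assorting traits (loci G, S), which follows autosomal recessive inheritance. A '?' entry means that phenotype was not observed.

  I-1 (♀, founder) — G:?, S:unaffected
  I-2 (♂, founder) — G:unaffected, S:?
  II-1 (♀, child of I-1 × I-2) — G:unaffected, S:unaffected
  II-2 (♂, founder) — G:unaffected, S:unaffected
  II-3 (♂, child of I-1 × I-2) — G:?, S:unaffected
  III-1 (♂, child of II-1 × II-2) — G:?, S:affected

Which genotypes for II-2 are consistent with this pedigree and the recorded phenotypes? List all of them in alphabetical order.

G/I-1 ? ·: GG|Gg|gg
G/I-2 un ·: GG|Gg
G/II-1 un I-1×I-2: GG|Gg
G/II-2 un ·: GG|Gg
G/II-3 ? I-1×I-2: GG|Gg|gg
G/III-1 ? II-1×II-2: GG|Gg|gg
⇒ G over [I-1,I-2,II-1,II-2,II-3,III-1]: 74 consistent
S/I-1 un ·: SS|Ss
S/I-2 ? ·: SS|Ss|ss
S/II-1 un I-1×I-2: Ss
S/II-2 un ·: Ss
S/II-3 un I-1×I-2: SS|Ss
S/III-1 aff II-1×II-2: ss
⇒ S over [I-1,I-2,II-1,II-2,II-3,III-1]: 8 consistent

II-2 ∈ {GG Ss, Gg Ss}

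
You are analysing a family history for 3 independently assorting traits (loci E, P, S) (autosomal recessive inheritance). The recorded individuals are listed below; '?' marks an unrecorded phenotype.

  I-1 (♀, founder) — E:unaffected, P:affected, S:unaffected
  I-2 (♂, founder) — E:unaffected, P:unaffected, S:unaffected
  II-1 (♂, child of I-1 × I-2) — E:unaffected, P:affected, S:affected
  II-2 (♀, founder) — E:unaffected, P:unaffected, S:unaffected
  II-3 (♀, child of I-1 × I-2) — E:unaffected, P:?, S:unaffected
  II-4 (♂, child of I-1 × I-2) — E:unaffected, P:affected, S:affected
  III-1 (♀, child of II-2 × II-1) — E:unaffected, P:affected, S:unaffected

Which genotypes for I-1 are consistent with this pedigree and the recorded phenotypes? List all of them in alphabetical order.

I-1 ∈ {EE pp Ss, Ee pp Ss}

E/I-1 un ·: EE|Ee
E/I-2 un ·: EE|Ee
E/II-1 un I-1×I-2: EE|Ee
E/II-2 un ·: EE|Ee
E/II-3 un I-1×I-2: EE|Ee
E/II-4 un I-1×I-2: EE|Ee
E/III-1 un II-2×II-1: EE|Ee
⇒ E over [I-1,I-2,II-1,II-2,II-3,II-4,III-1]: 87 consistent
P/I-1 aff ·: pp
P/I-2 un ·: Pp
P/II-1 aff I-1×I-2: pp
P/II-2 un ·: Pp
P/II-3 ? I-1×I-2: Pp|pp
P/II-4 aff I-1×I-2: pp
P/III-1 aff II-2×II-1: pp
⇒ P over [I-1,I-2,II-1,II-2,II-3,II-4,III-1]: 2 consistent
S/I-1 un ·: Ss
S/I-2 un ·: Ss
S/II-1 aff I-1×I-2: ss
S/II-2 un ·: SS|Ss
S/II-3 un I-1×I-2: SS|Ss
S/II-4 aff I-1×I-2: ss
S/III-1 un II-2×II-1: Ss
⇒ S over [I-1,I-2,II-1,II-2,II-3,II-4,III-1]: 4 consistent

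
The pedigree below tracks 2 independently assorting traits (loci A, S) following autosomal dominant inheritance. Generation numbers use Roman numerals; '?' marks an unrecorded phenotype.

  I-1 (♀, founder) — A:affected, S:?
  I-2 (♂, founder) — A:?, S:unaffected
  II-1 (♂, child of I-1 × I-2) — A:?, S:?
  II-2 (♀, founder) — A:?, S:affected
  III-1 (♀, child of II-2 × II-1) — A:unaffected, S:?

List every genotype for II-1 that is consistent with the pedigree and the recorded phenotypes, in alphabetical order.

II-1 ∈ {Aa Ss, Aa ss, aa Ss, aa ss}

A/I-1 aff ·: Aa|AA
A/I-2 ? ·: aa|Aa|AA
A/II-1 ? I-1×I-2: aa|Aa
A/II-2 ? ·: aa|Aa
A/III-1 un II-2×II-1: aa
⇒ A over [I-1,I-2,II-1,II-2,III-1]: 14 consistent
S/I-1 ? ·: ss|Ss|SS
S/I-2 un ·: ss
S/II-1 ? I-1×I-2: ss|Ss
S/II-2 aff ·: Ss|SS
S/III-1 ? II-2×II-1: ss|Ss|SS
⇒ S over [I-1,I-2,II-1,II-2,III-1]: 16 consistent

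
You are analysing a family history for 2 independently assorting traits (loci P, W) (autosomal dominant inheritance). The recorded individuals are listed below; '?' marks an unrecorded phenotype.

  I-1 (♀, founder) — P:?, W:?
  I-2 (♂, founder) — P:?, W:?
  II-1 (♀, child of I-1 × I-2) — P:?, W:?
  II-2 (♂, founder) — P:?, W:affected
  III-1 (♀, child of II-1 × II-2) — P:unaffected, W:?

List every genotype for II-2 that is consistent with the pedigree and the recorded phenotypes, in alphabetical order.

II-2 ∈ {Pp WW, Pp Ww, pp WW, pp Ww}

P/I-1 ? ·: pp|Pp|PP
P/I-2 ? ·: pp|Pp|PP
P/II-1 ? I-1×I-2: pp|Pp
P/II-2 ? ·: pp|Pp
P/III-1 un II-1×II-2: pp
⇒ P over [I-1,I-2,II-1,II-2,III-1]: 22 consistent
W/I-1 ? ·: ww|Ww|WW
W/I-2 ? ·: ww|Ww|WW
W/II-1 ? I-1×I-2: ww|Ww|WW
W/II-2 aff ·: Ww|WW
W/III-1 ? II-1×II-2: ww|Ww|WW
⇒ W over [I-1,I-2,II-1,II-2,III-1]: 59 consistent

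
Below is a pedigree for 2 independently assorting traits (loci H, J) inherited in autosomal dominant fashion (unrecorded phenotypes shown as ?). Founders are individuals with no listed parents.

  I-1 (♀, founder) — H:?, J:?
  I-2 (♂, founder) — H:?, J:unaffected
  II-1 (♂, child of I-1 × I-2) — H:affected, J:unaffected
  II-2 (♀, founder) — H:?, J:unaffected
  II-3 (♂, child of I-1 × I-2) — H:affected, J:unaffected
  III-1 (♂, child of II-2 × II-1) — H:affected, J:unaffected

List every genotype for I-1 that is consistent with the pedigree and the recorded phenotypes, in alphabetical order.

H/I-1 ? ·: hh|Hh|HH
H/I-2 ? ·: hh|Hh|HH
H/II-1 aff I-1×I-2: Hh|HH
H/II-2 ? ·: hh|Hh|HH
H/II-3 aff I-1×I-2: Hh|HH
H/III-1 aff II-2×II-1: Hh|HH
⇒ H over [I-1,I-2,II-1,II-2,II-3,III-1]: 78 consistent
J/I-1 ? ·: jj|Jj
J/I-2 un ·: jj
J/II-1 un I-1×I-2: jj
J/II-2 un ·: jj
J/II-3 un I-1×I-2: jj
J/III-1 un II-2×II-1: jj
⇒ J over [I-1,I-2,II-1,II-2,II-3,III-1]: 2 consistent

I-1 ∈ {HH Jj, HH jj, Hh Jj, Hh jj, hh Jj, hh jj}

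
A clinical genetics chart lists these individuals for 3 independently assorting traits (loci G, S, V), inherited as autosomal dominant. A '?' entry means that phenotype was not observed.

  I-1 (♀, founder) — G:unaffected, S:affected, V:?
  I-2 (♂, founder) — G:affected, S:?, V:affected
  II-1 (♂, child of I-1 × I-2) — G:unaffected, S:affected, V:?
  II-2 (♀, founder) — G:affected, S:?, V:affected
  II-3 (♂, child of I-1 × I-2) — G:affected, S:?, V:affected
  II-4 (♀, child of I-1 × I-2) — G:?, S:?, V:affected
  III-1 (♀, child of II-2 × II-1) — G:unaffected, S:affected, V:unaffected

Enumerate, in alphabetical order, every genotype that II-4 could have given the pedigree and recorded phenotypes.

II-4 ∈ {Gg SS VV, Gg SS Vv, Gg Ss VV, Gg Ss Vv, Gg ss VV, Gg ss Vv, gg SS VV, gg SS Vv, gg Ss VV, gg Ss Vv, gg ss VV, gg ss Vv}

G/I-1 un ·: gg
G/I-2 aff ·: Gg
G/II-1 un I-1×I-2: gg
G/II-2 aff ·: Gg
G/II-3 aff I-1×I-2: Gg
G/II-4 ? I-1×I-2: gg|Gg
G/III-1 un II-2×II-1: gg
⇒ G over [I-1,I-2,II-1,II-2,II-3,II-4,III-1]: 2 consistent
S/I-1 aff ·: Ss|SS
S/I-2 ? ·: ss|Ss|SS
S/II-1 aff I-1×I-2: Ss|SS
S/II-2 ? ·: ss|Ss|SS
S/II-3 ? I-1×I-2: ss|Ss|SS
S/II-4 ? I-1×I-2: ss|Ss|SS
S/III-1 aff II-2×II-1: Ss|SS
⇒ S over [I-1,I-2,II-1,II-2,II-3,II-4,III-1]: 182 consistent
V/I-1 ? ·: vv|Vv|VV
V/I-2 aff ·: Vv|VV
V/II-1 ? I-1×I-2: vv|Vv
V/II-2 aff ·: Vv
V/II-3 aff I-1×I-2: Vv|VV
V/II-4 aff I-1×I-2: Vv|VV
V/III-1 un II-2×II-1: vv
⇒ V over [I-1,I-2,II-1,II-2,II-3,II-4,III-1]: 19 consistent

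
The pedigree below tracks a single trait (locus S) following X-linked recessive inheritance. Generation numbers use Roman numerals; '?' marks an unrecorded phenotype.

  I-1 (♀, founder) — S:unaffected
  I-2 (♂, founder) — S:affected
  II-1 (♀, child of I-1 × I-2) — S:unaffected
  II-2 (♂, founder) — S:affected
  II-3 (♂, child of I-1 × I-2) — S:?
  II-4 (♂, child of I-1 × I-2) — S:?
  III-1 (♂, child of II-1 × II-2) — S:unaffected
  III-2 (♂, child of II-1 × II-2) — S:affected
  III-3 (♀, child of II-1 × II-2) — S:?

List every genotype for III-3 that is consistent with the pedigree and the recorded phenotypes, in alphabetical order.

III-3 ∈ {X^SX^s, X^sX^s}

S/I-1 un ·: X^SX^S|X^SX^s
S/I-2 aff ·: X^sY
S/II-1 un I-1×I-2: X^SX^s
S/II-2 aff ·: X^sY
S/II-3 ? I-1×I-2: X^SY|X^sY
S/II-4 ? I-1×I-2: X^SY|X^sY
S/III-1 un II-1×II-2: X^SY
S/III-2 aff II-1×II-2: X^sY
S/III-3 ? II-1×II-2: X^SX^s|X^sX^s
⇒ S over [I-1,I-2,II-1,II-2,II-3,II-4,III-1,III-2,III-3]: 10 consistent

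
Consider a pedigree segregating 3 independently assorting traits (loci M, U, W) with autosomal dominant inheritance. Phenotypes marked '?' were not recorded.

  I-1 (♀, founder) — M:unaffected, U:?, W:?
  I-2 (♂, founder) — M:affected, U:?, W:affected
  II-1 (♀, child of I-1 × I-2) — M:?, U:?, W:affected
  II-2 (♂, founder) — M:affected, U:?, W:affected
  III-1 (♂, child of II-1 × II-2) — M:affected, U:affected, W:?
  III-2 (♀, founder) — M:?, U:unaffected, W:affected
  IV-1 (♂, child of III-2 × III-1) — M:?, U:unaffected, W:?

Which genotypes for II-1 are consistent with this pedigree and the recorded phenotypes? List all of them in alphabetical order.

M/I-1 un ·: mm
M/I-2 aff ·: Mm|MM
M/II-1 ? I-1×I-2: mm|Mm
M/II-2 aff ·: Mm|MM
M/III-1 aff II-1×II-2: Mm|MM
M/III-2 ? ·: mm|Mm|MM
M/IV-1 ? III-2×III-1: mm|Mm|MM
⇒ M over [I-1,I-2,II-1,II-2,III-1,III-2,IV-1]: 58 consistent
U/I-1 ? ·: uu|Uu|UU
U/I-2 ? ·: uu|Uu|UU
U/II-1 ? I-1×I-2: uu|Uu|UU
U/II-2 ? ·: uu|Uu|UU
U/III-1 aff II-1×II-2: Uu
U/III-2 un ·: uu
U/IV-1 un III-2×III-1: uu
⇒ U over [I-1,I-2,II-1,II-2,III-1,III-2,IV-1]: 37 consistent
W/I-1 ? ·: ww|Ww|WW
W/I-2 aff ·: Ww|WW
W/II-1 aff I-1×I-2: Ww|WW
W/II-2 aff ·: Ww|WW
W/III-1 ? II-1×II-2: ww|Ww|WW
W/III-2 aff ·: Ww|WW
W/IV-1 ? III-2×III-1: ww|Ww|WW
⇒ W over [I-1,I-2,II-1,II-2,III-1,III-2,IV-1]: 139 consistent

II-1 ∈ {Mm UU WW, Mm UU Ww, Mm Uu WW, Mm Uu Ww, Mm uu WW, Mm uu Ww, mm UU WW, mm UU Ww, mm Uu WW, mm Uu Ww, mm uu WW, mm uu Ww}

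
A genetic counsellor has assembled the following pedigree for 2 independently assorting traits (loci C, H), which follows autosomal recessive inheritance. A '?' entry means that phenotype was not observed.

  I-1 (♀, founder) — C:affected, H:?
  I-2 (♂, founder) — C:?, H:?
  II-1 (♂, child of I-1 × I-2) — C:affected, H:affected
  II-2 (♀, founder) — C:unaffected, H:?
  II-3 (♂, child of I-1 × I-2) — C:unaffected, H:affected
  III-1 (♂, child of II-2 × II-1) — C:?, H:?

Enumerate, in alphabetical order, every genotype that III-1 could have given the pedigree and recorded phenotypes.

C/I-1 aff ·: cc
C/I-2 ? ·: Cc
C/II-1 aff I-1×I-2: cc
C/II-2 un ·: CC|Cc
C/II-3 un I-1×I-2: Cc
C/III-1 ? II-2×II-1: Cc|cc
⇒ C over [I-1,I-2,II-1,II-2,II-3,III-1]: 3 consistent
H/I-1 ? ·: Hh|hh
H/I-2 ? ·: Hh|hh
H/II-1 aff I-1×I-2: hh
H/II-2 ? ·: HH|Hh|hh
H/II-3 aff I-1×I-2: hh
H/III-1 ? II-2×II-1: Hh|hh
⇒ H over [I-1,I-2,II-1,II-2,II-3,III-1]: 16 consistent

III-1 ∈ {Cc Hh, Cc hh, cc Hh, cc hh}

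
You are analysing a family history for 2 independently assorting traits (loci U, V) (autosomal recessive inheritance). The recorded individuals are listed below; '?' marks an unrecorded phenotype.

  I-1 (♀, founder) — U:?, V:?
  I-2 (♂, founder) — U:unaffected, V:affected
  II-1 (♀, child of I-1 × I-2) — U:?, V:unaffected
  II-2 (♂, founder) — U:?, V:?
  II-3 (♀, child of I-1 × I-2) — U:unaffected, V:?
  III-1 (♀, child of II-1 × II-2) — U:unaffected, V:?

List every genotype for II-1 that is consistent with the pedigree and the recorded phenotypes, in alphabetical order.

II-1 ∈ {UU Vv, Uu Vv, uu Vv}

U/I-1 ? ·: UU|Uu|uu
U/I-2 un ·: UU|Uu
U/II-1 ? I-1×I-2: UU|Uu|uu
U/II-2 ? ·: UU|Uu|uu
U/II-3 un I-1×I-2: UU|Uu
U/III-1 un II-1×II-2: UU|Uu
⇒ U over [I-1,I-2,II-1,II-2,II-3,III-1]: 74 consistent
V/I-1 ? ·: VV|Vv
V/I-2 aff ·: vv
V/II-1 un I-1×I-2: Vv
V/II-2 ? ·: VV|Vv|vv
V/II-3 ? I-1×I-2: Vv|vv
V/III-1 ? II-1×II-2: VV|Vv|vv
⇒ V over [I-1,I-2,II-1,II-2,II-3,III-1]: 21 consistent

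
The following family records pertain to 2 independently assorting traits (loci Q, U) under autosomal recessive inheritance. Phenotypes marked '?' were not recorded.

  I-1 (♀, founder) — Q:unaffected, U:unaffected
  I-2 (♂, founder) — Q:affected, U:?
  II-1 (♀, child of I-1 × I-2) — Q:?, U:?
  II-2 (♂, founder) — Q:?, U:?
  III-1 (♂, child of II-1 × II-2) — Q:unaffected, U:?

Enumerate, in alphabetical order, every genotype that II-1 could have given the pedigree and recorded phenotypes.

II-1 ∈ {Qq UU, Qq Uu, Qq uu, qq UU, qq Uu, qq uu}

Q/I-1 un ·: QQ|Qq
Q/I-2 aff ·: qq
Q/II-1 ? I-1×I-2: Qq|qq
Q/II-2 ? ·: QQ|Qq|qq
Q/III-1 un II-1×II-2: QQ|Qq
⇒ Q over [I-1,I-2,II-1,II-2,III-1]: 12 consistent
U/I-1 un ·: UU|Uu
U/I-2 ? ·: UU|Uu|uu
U/II-1 ? I-1×I-2: UU|Uu|uu
U/II-2 ? ·: UU|Uu|uu
U/III-1 ? II-1×II-2: UU|Uu|uu
⇒ U over [I-1,I-2,II-1,II-2,III-1]: 59 consistent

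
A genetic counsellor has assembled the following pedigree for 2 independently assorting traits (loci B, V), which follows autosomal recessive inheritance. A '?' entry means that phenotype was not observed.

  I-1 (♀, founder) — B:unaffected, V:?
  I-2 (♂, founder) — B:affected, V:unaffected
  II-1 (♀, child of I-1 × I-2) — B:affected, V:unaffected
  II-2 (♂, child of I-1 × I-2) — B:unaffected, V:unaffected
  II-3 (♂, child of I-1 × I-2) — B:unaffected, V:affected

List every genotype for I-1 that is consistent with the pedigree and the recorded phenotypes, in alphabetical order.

B/I-1 un ·: Bb
B/I-2 aff ·: bb
B/II-1 aff I-1×I-2: bb
B/II-2 un I-1×I-2: Bb
B/II-3 un I-1×I-2: Bb
⇒ B over [I-1,I-2,II-1,II-2,II-3]: 1 consistent
V/I-1 ? ·: Vv|vv
V/I-2 un ·: Vv
V/II-1 un I-1×I-2: VV|Vv
V/II-2 un I-1×I-2: VV|Vv
V/II-3 aff I-1×I-2: vv
⇒ V over [I-1,I-2,II-1,II-2,II-3]: 5 consistent

I-1 ∈ {Bb Vv, Bb vv}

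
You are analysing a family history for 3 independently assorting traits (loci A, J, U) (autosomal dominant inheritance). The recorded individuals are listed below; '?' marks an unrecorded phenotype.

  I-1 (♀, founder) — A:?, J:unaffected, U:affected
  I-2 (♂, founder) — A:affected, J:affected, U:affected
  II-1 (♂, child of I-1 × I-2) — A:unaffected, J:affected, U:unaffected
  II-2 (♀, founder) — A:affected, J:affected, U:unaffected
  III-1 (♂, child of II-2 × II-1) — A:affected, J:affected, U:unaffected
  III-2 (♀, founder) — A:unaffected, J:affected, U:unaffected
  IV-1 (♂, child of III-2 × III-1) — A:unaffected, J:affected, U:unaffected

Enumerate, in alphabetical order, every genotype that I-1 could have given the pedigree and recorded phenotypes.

A/I-1 ? ·: aa|Aa
A/I-2 aff ·: Aa
A/II-1 un I-1×I-2: aa
A/II-2 aff ·: Aa|AA
A/III-1 aff II-2×II-1: Aa
A/III-2 un ·: aa
A/IV-1 un III-2×III-1: aa
⇒ A over [I-1,I-2,II-1,II-2,III-1,III-2,IV-1]: 4 consistent
J/I-1 un ·: jj
J/I-2 aff ·: Jj|JJ
J/II-1 aff I-1×I-2: Jj
J/II-2 aff ·: Jj|JJ
J/III-1 aff II-2×II-1: Jj|JJ
J/III-2 aff ·: Jj|JJ
J/IV-1 aff III-2×III-1: Jj|JJ
⇒ J over [I-1,I-2,II-1,II-2,III-1,III-2,IV-1]: 28 consistent
U/I-1 aff ·: Uu
U/I-2 aff ·: Uu
U/II-1 un I-1×I-2: uu
U/II-2 un ·: uu
U/III-1 un II-2×II-1: uu
U/III-2 un ·: uu
U/IV-1 un III-2×III-1: uu
⇒ U over [I-1,I-2,II-1,II-2,III-1,III-2,IV-1]: 1 consistent

I-1 ∈ {Aa jj Uu, aa jj Uu}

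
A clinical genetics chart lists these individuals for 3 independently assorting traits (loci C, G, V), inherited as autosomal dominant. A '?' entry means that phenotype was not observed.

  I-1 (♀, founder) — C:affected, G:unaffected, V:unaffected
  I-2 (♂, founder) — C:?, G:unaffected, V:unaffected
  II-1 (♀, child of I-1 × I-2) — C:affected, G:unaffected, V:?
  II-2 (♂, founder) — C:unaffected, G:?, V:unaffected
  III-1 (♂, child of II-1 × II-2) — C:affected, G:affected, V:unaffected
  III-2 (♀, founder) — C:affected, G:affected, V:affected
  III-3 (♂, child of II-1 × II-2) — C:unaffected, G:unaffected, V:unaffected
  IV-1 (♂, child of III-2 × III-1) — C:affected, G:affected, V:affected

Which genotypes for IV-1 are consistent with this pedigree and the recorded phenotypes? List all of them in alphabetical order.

IV-1 ∈ {CC GG Vv, CC Gg Vv, Cc GG Vv, Cc Gg Vv}

C/I-1 aff ·: Cc|CC
C/I-2 ? ·: cc|Cc|CC
C/II-1 aff I-1×I-2: Cc
C/II-2 un ·: cc
C/III-1 aff II-1×II-2: Cc
C/III-2 aff ·: Cc|CC
C/III-3 un II-1×II-2: cc
C/IV-1 aff III-2×III-1: Cc|CC
⇒ C over [I-1,I-2,II-1,II-2,III-1,III-2,III-3,IV-1]: 20 consistent
G/I-1 un ·: gg
G/I-2 un ·: gg
G/II-1 un I-1×I-2: gg
G/II-2 ? ·: Gg
G/III-1 aff II-1×II-2: Gg
G/III-2 aff ·: Gg|GG
G/III-3 un II-1×II-2: gg
G/IV-1 aff III-2×III-1: Gg|GG
⇒ G over [I-1,I-2,II-1,II-2,III-1,III-2,III-3,IV-1]: 4 consistent
V/I-1 un ·: vv
V/I-2 un ·: vv
V/II-1 ? I-1×I-2: vv
V/II-2 un ·: vv
V/III-1 un II-1×II-2: vv
V/III-2 aff ·: Vv|VV
V/III-3 un II-1×II-2: vv
V/IV-1 aff III-2×III-1: Vv
⇒ V over [I-1,I-2,II-1,II-2,III-1,III-2,III-3,IV-1]: 2 consistent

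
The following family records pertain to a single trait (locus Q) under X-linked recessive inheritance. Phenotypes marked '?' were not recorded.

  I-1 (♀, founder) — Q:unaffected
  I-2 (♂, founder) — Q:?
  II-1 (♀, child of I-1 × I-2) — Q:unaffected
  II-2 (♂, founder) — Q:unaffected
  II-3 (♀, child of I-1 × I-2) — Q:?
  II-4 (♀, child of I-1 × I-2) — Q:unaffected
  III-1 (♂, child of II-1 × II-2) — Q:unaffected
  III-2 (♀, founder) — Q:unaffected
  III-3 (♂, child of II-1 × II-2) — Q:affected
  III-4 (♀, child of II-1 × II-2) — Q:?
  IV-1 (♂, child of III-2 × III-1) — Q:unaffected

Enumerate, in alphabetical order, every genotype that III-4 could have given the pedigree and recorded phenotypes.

III-4 ∈ {X^QX^Q, X^QX^q}

Q/I-1 un ·: X^QX^Q|X^QX^q
Q/I-2 ? ·: X^QY|X^qY
Q/II-1 un I-1×I-2: X^QX^q
Q/II-2 un ·: X^QY
Q/II-3 ? I-1×I-2: X^QX^Q|X^QX^q|X^qX^q
Q/II-4 un I-1×I-2: X^QX^Q|X^QX^q
Q/III-1 un II-1×II-2: X^QY
Q/III-2 un ·: X^QX^Q|X^QX^q
Q/III-3 aff II-1×II-2: X^qY
Q/III-4 ? II-1×II-2: X^QX^Q|X^QX^q
Q/IV-1 un III-2×III-1: X^QY
⇒ Q over [I-1,I-2,II-1,II-2,II-3,II-4,III-1,III-2,III-3,III-4,IV-1]: 28 consistent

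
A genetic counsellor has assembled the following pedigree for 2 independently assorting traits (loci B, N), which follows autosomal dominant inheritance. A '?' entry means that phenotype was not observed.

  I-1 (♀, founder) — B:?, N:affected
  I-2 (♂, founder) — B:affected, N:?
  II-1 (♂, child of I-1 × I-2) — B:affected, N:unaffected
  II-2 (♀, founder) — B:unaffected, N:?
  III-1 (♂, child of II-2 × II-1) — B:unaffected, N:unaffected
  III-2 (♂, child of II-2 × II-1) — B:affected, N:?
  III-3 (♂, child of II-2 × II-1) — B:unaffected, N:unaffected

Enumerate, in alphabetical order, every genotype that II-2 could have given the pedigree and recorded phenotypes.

II-2 ∈ {bb Nn, bb nn}

B/I-1 ? ·: bb|Bb|BB
B/I-2 aff ·: Bb|BB
B/II-1 aff I-1×I-2: Bb
B/II-2 un ·: bb
B/III-1 un II-2×II-1: bb
B/III-2 aff II-2×II-1: Bb
B/III-3 un II-2×II-1: bb
⇒ B over [I-1,I-2,II-1,II-2,III-1,III-2,III-3]: 5 consistent
N/I-1 aff ·: Nn
N/I-2 ? ·: nn|Nn
N/II-1 un I-1×I-2: nn
N/II-2 ? ·: nn|Nn
N/III-1 un II-2×II-1: nn
N/III-2 ? II-2×II-1: nn|Nn
N/III-3 un II-2×II-1: nn
⇒ N over [I-1,I-2,II-1,II-2,III-1,III-2,III-3]: 6 consistent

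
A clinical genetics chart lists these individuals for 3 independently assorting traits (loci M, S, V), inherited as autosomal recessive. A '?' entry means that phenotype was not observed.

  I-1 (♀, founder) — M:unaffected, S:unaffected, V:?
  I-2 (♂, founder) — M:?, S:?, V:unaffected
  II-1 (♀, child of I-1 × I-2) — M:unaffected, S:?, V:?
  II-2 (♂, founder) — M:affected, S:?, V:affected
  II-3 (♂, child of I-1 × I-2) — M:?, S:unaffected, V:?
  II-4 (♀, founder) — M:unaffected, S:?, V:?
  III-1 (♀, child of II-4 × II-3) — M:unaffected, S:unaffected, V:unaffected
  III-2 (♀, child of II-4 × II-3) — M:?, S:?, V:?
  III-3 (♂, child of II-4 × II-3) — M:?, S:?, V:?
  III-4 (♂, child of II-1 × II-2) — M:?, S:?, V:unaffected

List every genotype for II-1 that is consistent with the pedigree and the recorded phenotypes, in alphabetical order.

II-1 ∈ {MM SS VV, MM SS Vv, MM Ss VV, MM Ss Vv, MM ss VV, MM ss Vv, Mm SS VV, Mm SS Vv, Mm Ss VV, Mm Ss Vv, Mm ss VV, Mm ss Vv}

M/I-1 un ·: MM|Mm
M/I-2 ? ·: MM|Mm|mm
M/II-1 un I-1×I-2: MM|Mm
M/II-2 aff ·: mm
M/II-3 ? I-1×I-2: MM|Mm|mm
M/II-4 un ·: MM|Mm
M/III-1 un II-4×II-3: MM|Mm
M/III-2 ? II-4×II-3: MM|Mm|mm
M/III-3 ? II-4×II-3: MM|Mm|mm
M/III-4 ? II-1×II-2: Mm|mm
⇒ M over [I-1,I-2,II-1,II-2,II-3,II-4,III-1,III-2,III-3,III-4]: 453 consistent
S/I-1 un ·: SS|Ss
S/I-2 ? ·: SS|Ss|ss
S/II-1 ? I-1×I-2: SS|Ss|ss
S/II-2 ? ·: SS|Ss|ss
S/II-3 un I-1×I-2: SS|Ss
S/II-4 ? ·: SS|Ss|ss
S/III-1 un II-4×II-3: SS|Ss
S/III-2 ? II-4×II-3: SS|Ss|ss
S/III-3 ? II-4×II-3: SS|Ss|ss
S/III-4 ? II-1×II-2: SS|Ss|ss
⇒ S over [I-1,I-2,II-1,II-2,II-3,II-4,III-1,III-2,III-3,III-4]: 2060 consistent
V/I-1 ? ·: VV|Vv|vv
V/I-2 un ·: VV|Vv
V/II-1 ? I-1×I-2: VV|Vv
V/II-2 aff ·: vv
V/II-3 ? I-1×I-2: VV|Vv|vv
V/II-4 ? ·: VV|Vv|vv
V/III-1 un II-4×II-3: VV|Vv
V/III-2 ? II-4×II-3: VV|Vv|vv
V/III-3 ? II-4×II-3: VV|Vv|vv
V/III-4 un II-1×II-2: Vv
⇒ V over [I-1,I-2,II-1,II-2,II-3,II-4,III-1,III-2,III-3,III-4]: 325 consistent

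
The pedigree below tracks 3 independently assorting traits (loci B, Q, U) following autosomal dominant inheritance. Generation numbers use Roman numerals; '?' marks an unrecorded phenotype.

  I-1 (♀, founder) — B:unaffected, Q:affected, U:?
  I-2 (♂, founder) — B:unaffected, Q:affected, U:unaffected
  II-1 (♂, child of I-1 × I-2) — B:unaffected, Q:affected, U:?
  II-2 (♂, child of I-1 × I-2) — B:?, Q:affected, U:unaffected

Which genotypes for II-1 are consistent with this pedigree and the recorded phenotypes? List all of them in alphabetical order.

B/I-1 un ·: bb
B/I-2 un ·: bb
B/II-1 un I-1×I-2: bb
B/II-2 ? I-1×I-2: bb
⇒ B over [I-1,I-2,II-1,II-2]: 1 consistent
Q/I-1 aff ·: Qq|QQ
Q/I-2 aff ·: Qq|QQ
Q/II-1 aff I-1×I-2: Qq|QQ
Q/II-2 aff I-1×I-2: Qq|QQ
⇒ Q over [I-1,I-2,II-1,II-2]: 13 consistent
U/I-1 ? ·: uu|Uu
U/I-2 un ·: uu
U/II-1 ? I-1×I-2: uu|Uu
U/II-2 un I-1×I-2: uu
⇒ U over [I-1,I-2,II-1,II-2]: 3 consistent

II-1 ∈ {bb QQ Uu, bb QQ uu, bb Qq Uu, bb Qq uu}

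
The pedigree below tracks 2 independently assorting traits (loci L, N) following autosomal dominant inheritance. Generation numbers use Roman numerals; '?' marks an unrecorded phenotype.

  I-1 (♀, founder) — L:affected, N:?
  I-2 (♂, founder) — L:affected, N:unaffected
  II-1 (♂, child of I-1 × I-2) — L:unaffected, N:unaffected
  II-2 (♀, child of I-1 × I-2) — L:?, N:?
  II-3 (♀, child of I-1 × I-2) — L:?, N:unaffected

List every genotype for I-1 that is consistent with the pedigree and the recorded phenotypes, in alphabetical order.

I-1 ∈ {Ll Nn, Ll nn}

L/I-1 aff ·: Ll
L/I-2 aff ·: Ll
L/II-1 un I-1×I-2: ll
L/II-2 ? I-1×I-2: ll|Ll|LL
L/II-3 ? I-1×I-2: ll|Ll|LL
⇒ L over [I-1,I-2,II-1,II-2,II-3]: 9 consistent
N/I-1 ? ·: nn|Nn
N/I-2 un ·: nn
N/II-1 un I-1×I-2: nn
N/II-2 ? I-1×I-2: nn|Nn
N/II-3 un I-1×I-2: nn
⇒ N over [I-1,I-2,II-1,II-2,II-3]: 3 consistent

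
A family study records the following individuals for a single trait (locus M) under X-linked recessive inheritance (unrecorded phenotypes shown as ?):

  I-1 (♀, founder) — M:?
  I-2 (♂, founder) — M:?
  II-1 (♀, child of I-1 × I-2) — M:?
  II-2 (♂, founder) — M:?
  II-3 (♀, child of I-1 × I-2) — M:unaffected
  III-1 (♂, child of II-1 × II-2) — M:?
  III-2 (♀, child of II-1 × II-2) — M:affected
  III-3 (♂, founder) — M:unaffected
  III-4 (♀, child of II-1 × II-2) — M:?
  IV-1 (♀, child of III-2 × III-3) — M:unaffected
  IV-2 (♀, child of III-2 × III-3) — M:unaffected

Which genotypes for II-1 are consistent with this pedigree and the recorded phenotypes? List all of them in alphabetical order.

II-1 ∈ {X^MX^m, X^mX^m}

M/I-1 ? ·: X^MX^M|X^MX^m|X^mX^m
M/I-2 ? ·: X^MY|X^mY
M/II-1 ? I-1×I-2: X^MX^m|X^mX^m
M/II-2 ? ·: X^mY
M/II-3 un I-1×I-2: X^MX^M|X^MX^m
M/III-1 ? II-1×II-2: X^MY|X^mY
M/III-2 aff II-1×II-2: X^mX^m
M/III-3 un ·: X^MY
M/III-4 ? II-1×II-2: X^MX^m|X^mX^m
M/IV-1 un III-2×III-3: X^MX^m
M/IV-2 un III-2×III-3: X^MX^m
⇒ M over [I-1,I-2,II-1,II-2,II-3,III-1,III-2,III-3,III-4,IV-1,IV-2]: 21 consistent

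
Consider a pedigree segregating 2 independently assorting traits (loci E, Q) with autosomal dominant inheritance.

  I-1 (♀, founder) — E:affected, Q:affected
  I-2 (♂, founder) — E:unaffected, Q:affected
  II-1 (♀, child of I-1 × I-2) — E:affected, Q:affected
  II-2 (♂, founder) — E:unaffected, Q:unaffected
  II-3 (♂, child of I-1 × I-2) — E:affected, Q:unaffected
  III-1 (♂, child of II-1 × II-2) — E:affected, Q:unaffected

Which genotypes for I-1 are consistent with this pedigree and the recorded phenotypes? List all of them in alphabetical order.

E/I-1 aff ·: Ee|EE
E/I-2 un ·: ee
E/II-1 aff I-1×I-2: Ee
E/II-2 un ·: ee
E/II-3 aff I-1×I-2: Ee
E/III-1 aff II-1×II-2: Ee
⇒ E over [I-1,I-2,II-1,II-2,II-3,III-1]: 2 consistent
Q/I-1 aff ·: Qq
Q/I-2 aff ·: Qq
Q/II-1 aff I-1×I-2: Qq
Q/II-2 un ·: qq
Q/II-3 un I-1×I-2: qq
Q/III-1 un II-1×II-2: qq
⇒ Q over [I-1,I-2,II-1,II-2,II-3,III-1]: 1 consistent

I-1 ∈ {EE Qq, Ee Qq}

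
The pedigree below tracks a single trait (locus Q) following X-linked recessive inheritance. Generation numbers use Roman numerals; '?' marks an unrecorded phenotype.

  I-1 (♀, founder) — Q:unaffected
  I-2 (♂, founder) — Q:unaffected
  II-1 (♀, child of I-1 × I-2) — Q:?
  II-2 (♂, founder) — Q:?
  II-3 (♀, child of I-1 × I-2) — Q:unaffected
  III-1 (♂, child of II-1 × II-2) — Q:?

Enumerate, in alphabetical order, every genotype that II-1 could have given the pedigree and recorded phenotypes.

Q/I-1 un ·: X^QX^Q|X^QX^q
Q/I-2 un ·: X^QY
Q/II-1 ? I-1×I-2: X^QX^Q|X^QX^q
Q/II-2 ? ·: X^QY|X^qY
Q/II-3 un I-1×I-2: X^QX^Q|X^QX^q
Q/III-1 ? II-1×II-2: X^QY|X^qY
⇒ Q over [I-1,I-2,II-1,II-2,II-3,III-1]: 14 consistent

II-1 ∈ {X^QX^Q, X^QX^q}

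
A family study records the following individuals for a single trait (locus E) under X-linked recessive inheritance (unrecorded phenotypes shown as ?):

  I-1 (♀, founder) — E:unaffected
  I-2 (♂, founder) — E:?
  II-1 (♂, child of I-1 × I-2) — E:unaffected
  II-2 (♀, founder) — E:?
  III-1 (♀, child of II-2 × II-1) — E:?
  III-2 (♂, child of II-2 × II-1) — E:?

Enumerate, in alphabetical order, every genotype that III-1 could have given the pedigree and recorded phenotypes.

III-1 ∈ {X^EX^E, X^EX^e}

E/I-1 un ·: X^EX^E|X^EX^e
E/I-2 ? ·: X^EY|X^eY
E/II-1 un I-1×I-2: X^EY
E/II-2 ? ·: X^EX^E|X^EX^e|X^eX^e
E/III-1 ? II-2×II-1: X^EX^E|X^EX^e
E/III-2 ? II-2×II-1: X^EY|X^eY
⇒ E over [I-1,I-2,II-1,II-2,III-1,III-2]: 24 consistent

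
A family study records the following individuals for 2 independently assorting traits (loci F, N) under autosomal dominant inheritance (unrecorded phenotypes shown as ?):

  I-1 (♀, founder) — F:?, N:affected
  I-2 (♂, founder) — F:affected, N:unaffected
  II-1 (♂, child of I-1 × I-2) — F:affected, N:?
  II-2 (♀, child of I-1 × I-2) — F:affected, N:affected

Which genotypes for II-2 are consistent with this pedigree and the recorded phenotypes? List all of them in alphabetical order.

II-2 ∈ {FF Nn, Ff Nn}

F/I-1 ? ·: ff|Ff|FF
F/I-2 aff ·: Ff|FF
F/II-1 aff I-1×I-2: Ff|FF
F/II-2 aff I-1×I-2: Ff|FF
⇒ F over [I-1,I-2,II-1,II-2]: 15 consistent
N/I-1 aff ·: Nn|NN
N/I-2 un ·: nn
N/II-1 ? I-1×I-2: nn|Nn
N/II-2 aff I-1×I-2: Nn
⇒ N over [I-1,I-2,II-1,II-2]: 3 consistent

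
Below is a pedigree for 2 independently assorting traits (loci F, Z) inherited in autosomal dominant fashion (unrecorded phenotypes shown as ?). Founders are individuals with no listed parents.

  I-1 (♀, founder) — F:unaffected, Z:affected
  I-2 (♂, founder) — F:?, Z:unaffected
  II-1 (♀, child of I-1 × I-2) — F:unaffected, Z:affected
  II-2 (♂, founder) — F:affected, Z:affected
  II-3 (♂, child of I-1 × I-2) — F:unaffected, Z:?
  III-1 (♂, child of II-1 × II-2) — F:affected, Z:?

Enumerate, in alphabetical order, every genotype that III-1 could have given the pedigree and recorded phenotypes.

F/I-1 un ·: ff
F/I-2 ? ·: ff|Ff
F/II-1 un I-1×I-2: ff
F/II-2 aff ·: Ff|FF
F/II-3 un I-1×I-2: ff
F/III-1 aff II-1×II-2: Ff
⇒ F over [I-1,I-2,II-1,II-2,II-3,III-1]: 4 consistent
Z/I-1 aff ·: Zz|ZZ
Z/I-2 un ·: zz
Z/II-1 aff I-1×I-2: Zz
Z/II-2 aff ·: Zz|ZZ
Z/II-3 ? I-1×I-2: zz|Zz
Z/III-1 ? II-1×II-2: zz|Zz|ZZ
⇒ Z over [I-1,I-2,II-1,II-2,II-3,III-1]: 15 consistent

III-1 ∈ {Ff ZZ, Ff Zz, Ff zz}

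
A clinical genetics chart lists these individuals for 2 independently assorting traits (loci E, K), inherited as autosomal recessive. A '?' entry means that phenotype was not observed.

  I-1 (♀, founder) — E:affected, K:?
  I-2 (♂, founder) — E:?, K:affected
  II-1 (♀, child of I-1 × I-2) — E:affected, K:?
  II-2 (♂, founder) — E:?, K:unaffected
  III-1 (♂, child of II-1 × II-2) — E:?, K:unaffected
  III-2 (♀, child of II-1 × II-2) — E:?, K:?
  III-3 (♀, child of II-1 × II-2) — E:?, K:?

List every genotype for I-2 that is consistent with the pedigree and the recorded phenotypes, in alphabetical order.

E/I-1 aff ·: ee
E/I-2 ? ·: Ee|ee
E/II-1 aff I-1×I-2: ee
E/II-2 ? ·: EE|Ee|ee
E/III-1 ? II-1×II-2: Ee|ee
E/III-2 ? II-1×II-2: Ee|ee
E/III-3 ? II-1×II-2: Ee|ee
⇒ E over [I-1,I-2,II-1,II-2,III-1,III-2,III-3]: 20 consistent
K/I-1 ? ·: KK|Kk|kk
K/I-2 aff ·: kk
K/II-1 ? I-1×I-2: Kk|kk
K/II-2 un ·: KK|Kk
K/III-1 un II-1×II-2: KK|Kk
K/III-2 ? II-1×II-2: KK|Kk|kk
K/III-3 ? II-1×II-2: KK|Kk|kk
⇒ K over [I-1,I-2,II-1,II-2,III-1,III-2,III-3]: 62 consistent

I-2 ∈ {Ee kk, ee kk}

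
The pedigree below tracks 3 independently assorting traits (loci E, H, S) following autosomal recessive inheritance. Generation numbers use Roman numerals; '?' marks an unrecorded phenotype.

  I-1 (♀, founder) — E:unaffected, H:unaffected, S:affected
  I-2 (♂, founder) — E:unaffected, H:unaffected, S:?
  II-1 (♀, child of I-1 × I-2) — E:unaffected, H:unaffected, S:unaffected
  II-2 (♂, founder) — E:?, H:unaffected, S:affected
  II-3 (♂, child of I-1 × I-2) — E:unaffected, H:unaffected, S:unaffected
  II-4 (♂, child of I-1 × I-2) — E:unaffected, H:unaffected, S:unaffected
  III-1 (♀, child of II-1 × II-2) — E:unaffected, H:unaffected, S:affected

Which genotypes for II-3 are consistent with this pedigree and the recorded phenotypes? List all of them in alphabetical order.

II-3 ∈ {EE HH Ss, EE Hh Ss, Ee HH Ss, Ee Hh Ss}

E/I-1 un ·: EE|Ee
E/I-2 un ·: EE|Ee
E/II-1 un I-1×I-2: EE|Ee
E/II-2 ? ·: EE|Ee|ee
E/II-3 un I-1×I-2: EE|Ee
E/II-4 un I-1×I-2: EE|Ee
E/III-1 un II-1×II-2: EE|Ee
⇒ E over [I-1,I-2,II-1,II-2,II-3,II-4,III-1]: 112 consistent
H/I-1 un ·: HH|Hh
H/I-2 un ·: HH|Hh
H/II-1 un I-1×I-2: HH|Hh
H/II-2 un ·: HH|Hh
H/II-3 un I-1×I-2: HH|Hh
H/II-4 un I-1×I-2: HH|Hh
H/III-1 un II-1×II-2: HH|Hh
⇒ H over [I-1,I-2,II-1,II-2,II-3,II-4,III-1]: 87 consistent
S/I-1 aff ·: ss
S/I-2 ? ·: SS|Ss
S/II-1 un I-1×I-2: Ss
S/II-2 aff ·: ss
S/II-3 un I-1×I-2: Ss
S/II-4 un I-1×I-2: Ss
S/III-1 aff II-1×II-2: ss
⇒ S over [I-1,I-2,II-1,II-2,II-3,II-4,III-1]: 2 consistent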